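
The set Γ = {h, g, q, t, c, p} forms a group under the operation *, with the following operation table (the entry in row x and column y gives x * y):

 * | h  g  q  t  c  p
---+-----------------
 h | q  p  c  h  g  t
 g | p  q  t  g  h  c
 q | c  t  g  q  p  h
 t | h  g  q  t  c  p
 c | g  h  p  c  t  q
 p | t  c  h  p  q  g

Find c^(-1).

First locate the identity: row t matches the header, so t is the identity.
Scan row c for t: c * c = t. Hence c^(-1) = c.
(Structurally, Γ here is isomorphic to the cyclic group Z_6.)

c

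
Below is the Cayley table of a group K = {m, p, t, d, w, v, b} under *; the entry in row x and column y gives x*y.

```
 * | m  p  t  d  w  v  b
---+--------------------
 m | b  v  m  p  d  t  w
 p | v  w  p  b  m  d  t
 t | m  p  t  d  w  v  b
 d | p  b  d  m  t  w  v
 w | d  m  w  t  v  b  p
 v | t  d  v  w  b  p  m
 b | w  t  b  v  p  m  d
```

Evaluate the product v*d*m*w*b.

b

v*d = w
w*m = d
d*w = t
t*b = b
(Structurally, K here is isomorphic to the cyclic group Z_7.)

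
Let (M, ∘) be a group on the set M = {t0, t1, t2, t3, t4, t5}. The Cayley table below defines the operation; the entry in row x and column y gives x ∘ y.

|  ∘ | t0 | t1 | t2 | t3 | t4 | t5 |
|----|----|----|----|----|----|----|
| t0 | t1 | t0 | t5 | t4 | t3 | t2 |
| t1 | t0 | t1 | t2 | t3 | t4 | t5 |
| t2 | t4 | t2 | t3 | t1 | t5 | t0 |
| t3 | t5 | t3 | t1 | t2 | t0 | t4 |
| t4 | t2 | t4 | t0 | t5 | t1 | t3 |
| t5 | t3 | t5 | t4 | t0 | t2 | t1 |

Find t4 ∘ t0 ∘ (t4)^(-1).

t5

The identity is t1. In row t4, the entry t1 sits in column t4, so t4^(-1) = t4.
t4 ∘ t0 = t2
t2 ∘ t4 = t5
(Structurally, M here is isomorphic to the symmetric group S_3.)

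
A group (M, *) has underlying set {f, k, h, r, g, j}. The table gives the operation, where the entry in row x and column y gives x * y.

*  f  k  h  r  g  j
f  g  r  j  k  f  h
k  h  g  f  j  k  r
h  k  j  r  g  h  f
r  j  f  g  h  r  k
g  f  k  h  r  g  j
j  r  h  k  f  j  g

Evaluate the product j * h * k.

g

j * h = k
k * k = g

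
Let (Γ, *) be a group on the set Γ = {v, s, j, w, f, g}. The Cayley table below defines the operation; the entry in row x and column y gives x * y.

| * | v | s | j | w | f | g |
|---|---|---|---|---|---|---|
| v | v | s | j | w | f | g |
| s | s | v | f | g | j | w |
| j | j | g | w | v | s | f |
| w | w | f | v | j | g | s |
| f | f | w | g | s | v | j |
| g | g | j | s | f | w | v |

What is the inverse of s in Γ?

s

First locate the identity: row v matches the header, so v is the identity.
Scan row s for v: s * s = v. Hence s^(-1) = s.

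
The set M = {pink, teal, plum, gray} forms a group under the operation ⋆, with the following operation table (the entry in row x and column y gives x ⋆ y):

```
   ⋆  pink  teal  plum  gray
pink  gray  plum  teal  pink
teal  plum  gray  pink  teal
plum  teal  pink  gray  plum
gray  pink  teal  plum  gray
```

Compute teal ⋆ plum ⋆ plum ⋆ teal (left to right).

gray

teal ⋆ plum = pink
pink ⋆ plum = teal
teal ⋆ teal = gray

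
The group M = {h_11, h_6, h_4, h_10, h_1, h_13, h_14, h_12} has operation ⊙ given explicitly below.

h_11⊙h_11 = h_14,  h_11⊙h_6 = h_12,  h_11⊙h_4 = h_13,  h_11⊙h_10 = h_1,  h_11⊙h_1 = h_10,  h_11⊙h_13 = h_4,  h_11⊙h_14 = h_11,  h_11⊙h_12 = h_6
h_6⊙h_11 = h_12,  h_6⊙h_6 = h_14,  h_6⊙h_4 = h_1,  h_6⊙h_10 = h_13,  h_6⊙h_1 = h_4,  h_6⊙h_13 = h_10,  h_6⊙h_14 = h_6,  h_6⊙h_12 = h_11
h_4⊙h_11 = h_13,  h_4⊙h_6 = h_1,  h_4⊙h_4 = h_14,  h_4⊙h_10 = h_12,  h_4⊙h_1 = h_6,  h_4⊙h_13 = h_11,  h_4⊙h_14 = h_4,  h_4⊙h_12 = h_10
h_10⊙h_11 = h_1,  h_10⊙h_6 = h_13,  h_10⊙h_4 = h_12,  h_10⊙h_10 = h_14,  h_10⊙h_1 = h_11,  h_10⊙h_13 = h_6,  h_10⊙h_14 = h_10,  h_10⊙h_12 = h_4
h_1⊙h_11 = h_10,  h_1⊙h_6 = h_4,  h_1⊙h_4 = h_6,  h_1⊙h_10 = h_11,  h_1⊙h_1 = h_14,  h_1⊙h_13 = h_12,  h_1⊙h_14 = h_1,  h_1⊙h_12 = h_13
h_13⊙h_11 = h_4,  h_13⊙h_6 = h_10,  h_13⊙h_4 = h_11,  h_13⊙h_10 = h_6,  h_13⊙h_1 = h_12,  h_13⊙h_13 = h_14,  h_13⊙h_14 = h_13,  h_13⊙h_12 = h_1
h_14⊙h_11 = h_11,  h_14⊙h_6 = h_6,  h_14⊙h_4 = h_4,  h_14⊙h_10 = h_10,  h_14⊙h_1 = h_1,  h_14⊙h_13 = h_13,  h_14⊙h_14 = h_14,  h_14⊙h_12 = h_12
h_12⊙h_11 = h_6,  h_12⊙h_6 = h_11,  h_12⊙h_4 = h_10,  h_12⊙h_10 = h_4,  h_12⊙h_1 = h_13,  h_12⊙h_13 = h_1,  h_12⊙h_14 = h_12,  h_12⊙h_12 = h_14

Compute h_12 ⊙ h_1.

Read row h_12, column h_1: h_12 ⊙ h_1 = h_13.

h_13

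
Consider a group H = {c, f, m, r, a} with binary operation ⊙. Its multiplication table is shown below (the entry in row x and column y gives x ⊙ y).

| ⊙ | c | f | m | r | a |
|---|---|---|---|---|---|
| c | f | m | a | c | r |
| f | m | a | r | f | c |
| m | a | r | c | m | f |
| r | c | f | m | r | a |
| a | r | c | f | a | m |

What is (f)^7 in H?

f^1 = f
f^2 = f ⊙ f = a
f^3 = a ⊙ f = c
f^4 = c ⊙ f = m
f^5 = m ⊙ f = r
f^6 = r ⊙ f = f
f^7 = f ⊙ f = a

a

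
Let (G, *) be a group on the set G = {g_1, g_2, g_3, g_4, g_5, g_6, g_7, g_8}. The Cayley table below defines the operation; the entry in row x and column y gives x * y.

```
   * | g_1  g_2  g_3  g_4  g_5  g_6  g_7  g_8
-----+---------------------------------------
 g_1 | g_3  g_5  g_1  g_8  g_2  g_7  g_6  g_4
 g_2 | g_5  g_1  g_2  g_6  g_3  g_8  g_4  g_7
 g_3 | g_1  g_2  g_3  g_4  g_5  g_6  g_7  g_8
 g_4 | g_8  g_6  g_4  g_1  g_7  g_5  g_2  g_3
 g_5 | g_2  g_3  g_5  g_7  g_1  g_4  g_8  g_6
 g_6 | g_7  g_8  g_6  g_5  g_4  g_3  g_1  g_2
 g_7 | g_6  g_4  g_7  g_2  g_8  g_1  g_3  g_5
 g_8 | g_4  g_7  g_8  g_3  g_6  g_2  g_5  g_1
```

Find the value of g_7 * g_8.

Read row g_7, column g_8: g_7 * g_8 = g_5.

g_5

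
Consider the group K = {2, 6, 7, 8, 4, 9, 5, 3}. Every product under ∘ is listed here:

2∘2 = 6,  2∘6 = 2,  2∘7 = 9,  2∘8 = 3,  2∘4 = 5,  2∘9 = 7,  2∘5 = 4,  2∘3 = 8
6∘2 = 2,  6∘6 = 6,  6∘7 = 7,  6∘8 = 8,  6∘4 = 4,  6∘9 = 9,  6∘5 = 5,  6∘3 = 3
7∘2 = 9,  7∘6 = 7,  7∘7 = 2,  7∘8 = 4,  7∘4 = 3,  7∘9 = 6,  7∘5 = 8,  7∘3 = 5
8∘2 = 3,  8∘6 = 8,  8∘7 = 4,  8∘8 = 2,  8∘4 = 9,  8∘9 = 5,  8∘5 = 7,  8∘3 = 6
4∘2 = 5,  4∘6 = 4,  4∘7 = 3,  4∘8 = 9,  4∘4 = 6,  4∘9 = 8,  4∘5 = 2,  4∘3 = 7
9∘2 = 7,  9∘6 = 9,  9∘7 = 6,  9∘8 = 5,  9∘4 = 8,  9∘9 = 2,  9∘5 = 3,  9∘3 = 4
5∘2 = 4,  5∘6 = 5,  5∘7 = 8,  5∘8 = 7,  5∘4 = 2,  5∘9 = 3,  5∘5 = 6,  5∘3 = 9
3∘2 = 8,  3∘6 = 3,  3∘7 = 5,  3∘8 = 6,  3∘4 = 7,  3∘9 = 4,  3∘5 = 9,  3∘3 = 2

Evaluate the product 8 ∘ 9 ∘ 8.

7

8 ∘ 9 = 5
5 ∘ 8 = 7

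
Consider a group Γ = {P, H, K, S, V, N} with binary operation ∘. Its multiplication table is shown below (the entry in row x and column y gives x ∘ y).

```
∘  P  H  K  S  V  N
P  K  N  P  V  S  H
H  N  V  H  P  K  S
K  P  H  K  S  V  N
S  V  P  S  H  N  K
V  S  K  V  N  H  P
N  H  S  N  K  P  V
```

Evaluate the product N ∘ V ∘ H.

N ∘ V = P
P ∘ H = N

N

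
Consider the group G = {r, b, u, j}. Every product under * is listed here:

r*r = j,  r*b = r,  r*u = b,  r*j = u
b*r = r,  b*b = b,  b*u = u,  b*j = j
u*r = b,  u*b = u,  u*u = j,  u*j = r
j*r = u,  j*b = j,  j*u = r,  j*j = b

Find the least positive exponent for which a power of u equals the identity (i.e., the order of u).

The identity element is b (its row matches the header).
u^1 = u
u^2 = u*u = j
u^3 = j*u = r
u^4 = r*u = b
The first power of u equal to the identity is u^4, so ord(u) = 4.

4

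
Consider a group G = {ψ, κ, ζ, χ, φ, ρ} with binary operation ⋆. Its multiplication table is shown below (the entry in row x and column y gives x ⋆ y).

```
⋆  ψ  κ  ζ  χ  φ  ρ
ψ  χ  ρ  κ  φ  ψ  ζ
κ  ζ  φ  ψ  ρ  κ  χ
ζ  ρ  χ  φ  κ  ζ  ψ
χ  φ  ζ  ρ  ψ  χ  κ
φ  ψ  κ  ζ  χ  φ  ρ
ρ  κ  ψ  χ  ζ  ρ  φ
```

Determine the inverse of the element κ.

κ

First locate the identity: row φ matches the header, so φ is the identity.
Scan row κ for φ: κ ⋆ κ = φ. Hence κ^(-1) = κ.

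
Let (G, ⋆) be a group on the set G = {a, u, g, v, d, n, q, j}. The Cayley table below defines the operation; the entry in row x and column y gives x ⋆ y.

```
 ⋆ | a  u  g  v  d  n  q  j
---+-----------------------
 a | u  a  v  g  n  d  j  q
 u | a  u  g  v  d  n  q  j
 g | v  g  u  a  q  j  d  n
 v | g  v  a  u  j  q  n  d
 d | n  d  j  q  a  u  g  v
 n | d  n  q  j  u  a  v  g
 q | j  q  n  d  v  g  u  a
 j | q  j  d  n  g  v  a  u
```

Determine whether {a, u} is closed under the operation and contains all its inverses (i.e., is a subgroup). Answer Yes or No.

{a, u} contains the identity u.
Checking products: every product of two elements of {a, u} (read from the table) lies in {a, u}, so the set is closed.
In a finite group, a nonempty closed subset is a subgroup. So {a, u} ≤ G.

Yes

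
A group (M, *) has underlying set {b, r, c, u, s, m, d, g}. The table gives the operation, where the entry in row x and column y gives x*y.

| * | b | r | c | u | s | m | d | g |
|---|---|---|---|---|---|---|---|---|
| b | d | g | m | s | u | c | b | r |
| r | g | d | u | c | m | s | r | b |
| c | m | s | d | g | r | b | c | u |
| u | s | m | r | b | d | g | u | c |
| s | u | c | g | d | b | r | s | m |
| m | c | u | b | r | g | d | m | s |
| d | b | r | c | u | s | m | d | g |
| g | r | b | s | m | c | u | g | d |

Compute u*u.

Read row u, column u: u*u = b.

b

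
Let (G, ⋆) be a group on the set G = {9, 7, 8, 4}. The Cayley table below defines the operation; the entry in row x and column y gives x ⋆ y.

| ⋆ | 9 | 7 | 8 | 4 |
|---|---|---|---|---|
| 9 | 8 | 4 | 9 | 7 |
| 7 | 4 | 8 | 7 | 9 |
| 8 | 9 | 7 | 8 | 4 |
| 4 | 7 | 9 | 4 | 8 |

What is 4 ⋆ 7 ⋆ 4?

7

4 ⋆ 7 = 9
9 ⋆ 4 = 7
(Structurally, G here is isomorphic to the Klein four-group V_4.)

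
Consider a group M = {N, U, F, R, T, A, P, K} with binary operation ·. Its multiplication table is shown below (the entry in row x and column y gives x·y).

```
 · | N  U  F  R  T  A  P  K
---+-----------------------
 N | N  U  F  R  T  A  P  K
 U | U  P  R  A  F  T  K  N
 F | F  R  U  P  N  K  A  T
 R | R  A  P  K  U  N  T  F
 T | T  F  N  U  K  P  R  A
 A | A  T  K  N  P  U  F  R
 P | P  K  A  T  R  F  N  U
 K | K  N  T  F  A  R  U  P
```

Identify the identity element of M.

The identity e satisfies e·x = x for all x, so its row in the table reproduces the column headers.
Row N reads: N, U, F, R, T, A, P, K — exactly the header order. So N is the identity.
(Structurally, M here is isomorphic to the cyclic group Z_8.)

N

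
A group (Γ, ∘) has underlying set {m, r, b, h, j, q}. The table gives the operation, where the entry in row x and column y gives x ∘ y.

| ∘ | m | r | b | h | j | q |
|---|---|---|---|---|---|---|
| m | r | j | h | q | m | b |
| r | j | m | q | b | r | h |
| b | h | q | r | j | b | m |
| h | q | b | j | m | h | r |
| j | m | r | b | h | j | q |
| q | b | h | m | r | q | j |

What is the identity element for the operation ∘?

j

The identity e satisfies e ∘ x = x for all x, so its row in the table reproduces the column headers.
Row j reads: m, r, b, h, j, q — exactly the header order. So j is the identity.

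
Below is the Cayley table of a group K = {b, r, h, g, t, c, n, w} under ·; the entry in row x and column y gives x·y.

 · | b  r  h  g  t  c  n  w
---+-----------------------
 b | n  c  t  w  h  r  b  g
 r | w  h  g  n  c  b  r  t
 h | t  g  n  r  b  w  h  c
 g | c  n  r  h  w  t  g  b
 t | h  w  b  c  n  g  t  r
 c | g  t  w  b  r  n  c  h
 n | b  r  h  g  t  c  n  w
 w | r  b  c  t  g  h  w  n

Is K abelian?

r·c = b but c·r = t.
Since r and c do not commute, K is not abelian.

No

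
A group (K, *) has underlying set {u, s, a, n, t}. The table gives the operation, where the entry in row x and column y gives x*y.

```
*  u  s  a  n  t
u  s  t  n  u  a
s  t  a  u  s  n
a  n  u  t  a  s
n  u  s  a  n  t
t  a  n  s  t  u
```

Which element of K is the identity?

n

The identity e satisfies e*x = x for all x, so its row in the table reproduces the column headers.
Row n reads: u, s, a, n, t — exactly the header order. So n is the identity.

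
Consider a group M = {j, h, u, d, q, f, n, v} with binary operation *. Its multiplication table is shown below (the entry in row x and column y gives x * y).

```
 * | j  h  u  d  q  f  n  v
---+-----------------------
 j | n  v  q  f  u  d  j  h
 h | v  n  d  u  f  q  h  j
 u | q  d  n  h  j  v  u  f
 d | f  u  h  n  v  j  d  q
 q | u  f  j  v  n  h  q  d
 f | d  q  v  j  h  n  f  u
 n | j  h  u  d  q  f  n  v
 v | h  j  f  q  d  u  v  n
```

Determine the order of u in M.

The identity element is n (its row matches the header).
u^1 = u
u^2 = u * u = n
The first power of u equal to the identity is u^2, so ord(u) = 2.

2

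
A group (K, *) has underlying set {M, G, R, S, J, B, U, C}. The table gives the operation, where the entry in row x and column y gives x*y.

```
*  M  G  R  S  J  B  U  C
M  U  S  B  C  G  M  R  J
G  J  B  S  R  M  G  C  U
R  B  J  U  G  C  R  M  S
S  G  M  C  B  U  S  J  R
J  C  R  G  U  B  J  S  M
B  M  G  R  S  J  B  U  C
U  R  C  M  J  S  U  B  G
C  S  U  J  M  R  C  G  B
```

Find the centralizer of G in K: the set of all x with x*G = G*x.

Compare row G with column G entry by entry.
C*G = U = G*C, so C commutes with G.
S*G = M but G*S = R, so S does not.
Collecting the elements that commute with G: C(G) = {B, C, G, U}.

{B, C, G, U}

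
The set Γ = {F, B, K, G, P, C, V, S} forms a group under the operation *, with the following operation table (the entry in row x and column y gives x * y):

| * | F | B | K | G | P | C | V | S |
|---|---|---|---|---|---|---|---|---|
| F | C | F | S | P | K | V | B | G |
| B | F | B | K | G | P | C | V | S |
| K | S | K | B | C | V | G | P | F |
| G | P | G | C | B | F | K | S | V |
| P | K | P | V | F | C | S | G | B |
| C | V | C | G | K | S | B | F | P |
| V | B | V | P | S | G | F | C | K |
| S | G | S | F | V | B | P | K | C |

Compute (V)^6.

V^1 = V
V^2 = V * V = C
V^3 = C * V = F
V^4 = F * V = B
V^5 = B * V = V
V^6 = V * V = C

C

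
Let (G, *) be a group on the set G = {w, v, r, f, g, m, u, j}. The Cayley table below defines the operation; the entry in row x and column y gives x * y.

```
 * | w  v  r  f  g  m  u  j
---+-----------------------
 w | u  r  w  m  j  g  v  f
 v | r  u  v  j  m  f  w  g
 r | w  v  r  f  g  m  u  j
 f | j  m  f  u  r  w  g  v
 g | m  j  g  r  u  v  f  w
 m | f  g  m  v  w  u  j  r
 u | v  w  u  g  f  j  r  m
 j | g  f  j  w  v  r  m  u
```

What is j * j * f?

j * j = u
u * f = g
(Structurally, G here is isomorphic to the quaternion group Q_8.)

g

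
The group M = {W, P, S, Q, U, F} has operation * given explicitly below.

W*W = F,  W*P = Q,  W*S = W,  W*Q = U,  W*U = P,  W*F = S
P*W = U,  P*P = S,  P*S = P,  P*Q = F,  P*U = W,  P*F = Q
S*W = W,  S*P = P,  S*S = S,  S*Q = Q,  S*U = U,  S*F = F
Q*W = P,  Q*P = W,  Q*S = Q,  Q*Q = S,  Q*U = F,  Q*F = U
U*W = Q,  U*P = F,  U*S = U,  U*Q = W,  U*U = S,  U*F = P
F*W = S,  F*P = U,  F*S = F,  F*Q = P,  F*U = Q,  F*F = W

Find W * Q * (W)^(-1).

P

The identity is S. In row W, the entry S sits in column F, so W^(-1) = F.
W * Q = U
U * F = P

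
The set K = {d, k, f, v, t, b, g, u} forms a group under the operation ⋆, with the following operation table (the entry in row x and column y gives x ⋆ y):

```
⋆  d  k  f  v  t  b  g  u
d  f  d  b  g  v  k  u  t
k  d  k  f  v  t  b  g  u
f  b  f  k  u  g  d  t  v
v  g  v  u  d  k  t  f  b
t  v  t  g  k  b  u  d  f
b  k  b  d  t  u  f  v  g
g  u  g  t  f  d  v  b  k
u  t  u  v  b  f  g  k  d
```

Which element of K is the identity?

The identity e satisfies e ⋆ x = x for all x, so its row in the table reproduces the column headers.
Row k reads: d, k, f, v, t, b, g, u — exactly the header order. So k is the identity.
(Structurally, K here is isomorphic to the cyclic group Z_8.)

k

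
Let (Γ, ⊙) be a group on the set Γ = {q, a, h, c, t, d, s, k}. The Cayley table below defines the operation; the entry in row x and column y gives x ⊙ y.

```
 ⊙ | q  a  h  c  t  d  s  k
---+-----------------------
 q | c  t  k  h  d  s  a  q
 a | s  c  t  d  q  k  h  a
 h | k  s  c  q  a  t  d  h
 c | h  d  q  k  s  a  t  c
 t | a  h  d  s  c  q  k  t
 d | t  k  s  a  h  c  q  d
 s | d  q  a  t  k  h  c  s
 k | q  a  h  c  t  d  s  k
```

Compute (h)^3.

q

h^1 = h
h^2 = h ⊙ h = c
h^3 = c ⊙ h = q
(Structurally, Γ here is isomorphic to the quaternion group Q_8.)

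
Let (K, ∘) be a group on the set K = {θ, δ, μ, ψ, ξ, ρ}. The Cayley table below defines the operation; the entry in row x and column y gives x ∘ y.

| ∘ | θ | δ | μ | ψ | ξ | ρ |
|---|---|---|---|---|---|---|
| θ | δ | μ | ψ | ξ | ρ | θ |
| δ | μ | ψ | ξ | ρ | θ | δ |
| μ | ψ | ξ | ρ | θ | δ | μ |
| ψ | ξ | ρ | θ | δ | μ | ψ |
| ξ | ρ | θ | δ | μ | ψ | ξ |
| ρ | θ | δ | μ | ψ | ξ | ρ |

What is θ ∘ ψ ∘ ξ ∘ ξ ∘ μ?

ρ

θ ∘ ψ = ξ
ξ ∘ ξ = ψ
ψ ∘ ξ = μ
μ ∘ μ = ρ
(Structurally, K here is isomorphic to the cyclic group Z_6.)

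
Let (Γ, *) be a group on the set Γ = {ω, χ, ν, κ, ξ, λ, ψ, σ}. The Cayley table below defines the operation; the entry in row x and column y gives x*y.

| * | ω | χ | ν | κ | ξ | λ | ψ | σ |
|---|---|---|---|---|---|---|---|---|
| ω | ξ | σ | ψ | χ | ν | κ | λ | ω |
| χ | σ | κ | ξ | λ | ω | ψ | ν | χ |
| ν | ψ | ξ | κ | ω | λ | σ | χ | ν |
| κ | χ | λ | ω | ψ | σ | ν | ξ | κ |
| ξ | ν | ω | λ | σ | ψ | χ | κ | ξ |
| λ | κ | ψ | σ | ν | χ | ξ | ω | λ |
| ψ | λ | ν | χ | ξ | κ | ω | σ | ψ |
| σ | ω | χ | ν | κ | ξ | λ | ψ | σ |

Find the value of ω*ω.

Read row ω, column ω: ω*ω = ξ.

ξ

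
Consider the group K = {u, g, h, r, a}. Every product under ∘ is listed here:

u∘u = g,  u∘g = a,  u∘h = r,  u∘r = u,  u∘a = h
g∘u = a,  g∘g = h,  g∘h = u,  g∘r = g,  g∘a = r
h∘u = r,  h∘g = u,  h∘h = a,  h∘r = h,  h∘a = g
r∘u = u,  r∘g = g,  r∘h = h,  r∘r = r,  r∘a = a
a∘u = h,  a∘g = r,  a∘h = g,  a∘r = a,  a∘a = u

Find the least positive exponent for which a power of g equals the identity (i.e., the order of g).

The identity element is r (its row matches the header).
g^1 = g
g^2 = g ∘ g = h
g^3 = h ∘ g = u
g^4 = u ∘ g = a
g^5 = a ∘ g = r
The first power of g equal to the identity is g^5, so ord(g) = 5.

5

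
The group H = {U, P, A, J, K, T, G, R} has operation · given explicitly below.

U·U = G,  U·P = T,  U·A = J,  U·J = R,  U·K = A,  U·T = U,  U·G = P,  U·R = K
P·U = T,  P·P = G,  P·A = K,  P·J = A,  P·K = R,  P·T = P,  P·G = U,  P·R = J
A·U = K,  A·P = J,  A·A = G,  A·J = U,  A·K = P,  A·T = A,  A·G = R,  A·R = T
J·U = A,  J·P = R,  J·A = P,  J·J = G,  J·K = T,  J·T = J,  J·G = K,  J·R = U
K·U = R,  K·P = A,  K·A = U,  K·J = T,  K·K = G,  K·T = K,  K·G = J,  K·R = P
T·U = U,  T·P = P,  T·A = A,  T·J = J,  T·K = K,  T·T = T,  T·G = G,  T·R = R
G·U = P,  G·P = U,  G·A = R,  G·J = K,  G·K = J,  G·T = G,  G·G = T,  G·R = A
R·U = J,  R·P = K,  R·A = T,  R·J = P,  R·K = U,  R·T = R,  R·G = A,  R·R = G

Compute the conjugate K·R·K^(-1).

A

The identity is T. In row K, the entry T sits in column J, so K^(-1) = J.
K·R = P
P·J = A
(Structurally, H here is isomorphic to the quaternion group Q_8.)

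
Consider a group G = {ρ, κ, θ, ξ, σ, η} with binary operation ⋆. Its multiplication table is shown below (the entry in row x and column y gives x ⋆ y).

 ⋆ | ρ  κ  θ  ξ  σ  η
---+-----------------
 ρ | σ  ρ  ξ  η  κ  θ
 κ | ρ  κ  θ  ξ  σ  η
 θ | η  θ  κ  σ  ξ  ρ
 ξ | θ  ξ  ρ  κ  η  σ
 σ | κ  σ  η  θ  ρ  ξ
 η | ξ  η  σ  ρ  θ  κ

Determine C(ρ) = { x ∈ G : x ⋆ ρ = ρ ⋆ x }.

Compare row ρ with column ρ entry by entry.
σ ⋆ ρ = κ = ρ ⋆ σ, so σ commutes with ρ.
η ⋆ ρ = ξ but ρ ⋆ η = θ, so η does not.
Collecting the elements that commute with ρ: C(ρ) = {κ, ρ, σ}.

{κ, ρ, σ}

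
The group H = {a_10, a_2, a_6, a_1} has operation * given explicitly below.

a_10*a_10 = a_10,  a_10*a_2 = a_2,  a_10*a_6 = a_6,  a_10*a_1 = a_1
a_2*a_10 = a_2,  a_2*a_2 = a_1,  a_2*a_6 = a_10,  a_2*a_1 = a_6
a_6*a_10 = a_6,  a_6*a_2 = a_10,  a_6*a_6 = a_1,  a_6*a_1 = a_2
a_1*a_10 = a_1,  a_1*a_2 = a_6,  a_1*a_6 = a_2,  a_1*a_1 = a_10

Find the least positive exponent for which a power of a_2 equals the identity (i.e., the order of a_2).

The identity element is a_10 (its row matches the header).
a_2^1 = a_2
a_2^2 = a_2 * a_2 = a_1
a_2^3 = a_1 * a_2 = a_6
a_2^4 = a_6 * a_2 = a_10
The first power of a_2 equal to the identity is a_2^4, so ord(a_2) = 4.
(Structurally, H here is isomorphic to the cyclic group Z_4.)

4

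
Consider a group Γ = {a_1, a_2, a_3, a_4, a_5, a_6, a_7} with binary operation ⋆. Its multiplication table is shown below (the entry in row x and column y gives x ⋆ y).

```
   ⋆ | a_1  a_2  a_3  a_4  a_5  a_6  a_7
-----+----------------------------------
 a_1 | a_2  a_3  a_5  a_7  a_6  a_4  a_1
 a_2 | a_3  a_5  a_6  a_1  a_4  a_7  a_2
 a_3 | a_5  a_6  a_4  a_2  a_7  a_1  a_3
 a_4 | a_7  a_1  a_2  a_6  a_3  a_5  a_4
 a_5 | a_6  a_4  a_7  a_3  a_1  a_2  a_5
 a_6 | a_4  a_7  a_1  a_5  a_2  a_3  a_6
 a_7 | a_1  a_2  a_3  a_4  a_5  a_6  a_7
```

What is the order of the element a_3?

The identity element is a_7 (its row matches the header).
a_3^1 = a_3
a_3^2 = a_3 ⋆ a_3 = a_4
a_3^3 = a_4 ⋆ a_3 = a_2
a_3^4 = a_2 ⋆ a_3 = a_6
a_3^5 = a_6 ⋆ a_3 = a_1
a_3^6 = a_1 ⋆ a_3 = a_5
a_3^7 = a_5 ⋆ a_3 = a_7
The first power of a_3 equal to the identity is a_3^7, so ord(a_3) = 7.

7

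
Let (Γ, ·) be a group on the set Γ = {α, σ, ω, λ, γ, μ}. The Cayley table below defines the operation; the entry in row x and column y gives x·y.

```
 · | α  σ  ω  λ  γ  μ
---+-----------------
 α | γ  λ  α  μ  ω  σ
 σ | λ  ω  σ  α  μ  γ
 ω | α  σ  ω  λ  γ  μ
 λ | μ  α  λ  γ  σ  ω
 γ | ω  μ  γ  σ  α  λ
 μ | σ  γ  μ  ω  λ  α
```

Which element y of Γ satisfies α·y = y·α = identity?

γ

First locate the identity: row ω matches the header, so ω is the identity.
Scan row α for ω: α·γ = ω. Hence α^(-1) = γ.
(Structurally, Γ here is isomorphic to the cyclic group Z_6.)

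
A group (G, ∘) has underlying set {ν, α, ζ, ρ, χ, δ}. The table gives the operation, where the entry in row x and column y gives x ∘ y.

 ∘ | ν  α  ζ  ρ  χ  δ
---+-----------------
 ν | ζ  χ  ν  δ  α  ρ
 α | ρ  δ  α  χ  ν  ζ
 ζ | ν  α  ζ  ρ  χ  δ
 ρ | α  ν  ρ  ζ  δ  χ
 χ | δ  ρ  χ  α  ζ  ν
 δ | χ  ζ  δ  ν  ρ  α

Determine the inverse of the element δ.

α

First locate the identity: row ζ matches the header, so ζ is the identity.
Scan row δ for ζ: δ ∘ α = ζ. Hence δ^(-1) = α.
(Structurally, G here is isomorphic to the symmetric group S_3.)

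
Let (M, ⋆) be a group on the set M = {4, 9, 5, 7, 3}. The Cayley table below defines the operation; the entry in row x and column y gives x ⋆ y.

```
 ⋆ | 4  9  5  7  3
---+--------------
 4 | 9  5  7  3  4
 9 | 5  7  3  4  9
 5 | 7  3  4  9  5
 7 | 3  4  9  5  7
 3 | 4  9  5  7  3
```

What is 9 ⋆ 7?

Read row 9, column 7: 9 ⋆ 7 = 4.

4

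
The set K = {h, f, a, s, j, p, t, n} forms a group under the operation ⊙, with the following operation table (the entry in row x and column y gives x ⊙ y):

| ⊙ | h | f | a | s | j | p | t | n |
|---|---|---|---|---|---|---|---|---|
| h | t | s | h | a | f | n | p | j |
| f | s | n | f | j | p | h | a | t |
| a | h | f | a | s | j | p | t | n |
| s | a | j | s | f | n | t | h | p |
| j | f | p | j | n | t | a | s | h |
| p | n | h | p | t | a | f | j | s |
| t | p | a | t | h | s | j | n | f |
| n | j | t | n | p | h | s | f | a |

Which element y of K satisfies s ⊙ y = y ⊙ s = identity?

h

First locate the identity: row a matches the header, so a is the identity.
Scan row s for a: s ⊙ h = a. Hence s^(-1) = h.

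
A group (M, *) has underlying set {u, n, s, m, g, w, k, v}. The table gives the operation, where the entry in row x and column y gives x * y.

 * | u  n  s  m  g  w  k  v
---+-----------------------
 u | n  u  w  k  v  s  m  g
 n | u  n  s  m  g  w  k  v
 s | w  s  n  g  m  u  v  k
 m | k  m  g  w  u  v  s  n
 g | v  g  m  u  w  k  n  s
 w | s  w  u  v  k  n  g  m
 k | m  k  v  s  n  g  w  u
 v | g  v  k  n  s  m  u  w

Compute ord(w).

The identity element is n (its row matches the header).
w^1 = w
w^2 = w * w = n
The first power of w equal to the identity is w^2, so ord(w) = 2.

2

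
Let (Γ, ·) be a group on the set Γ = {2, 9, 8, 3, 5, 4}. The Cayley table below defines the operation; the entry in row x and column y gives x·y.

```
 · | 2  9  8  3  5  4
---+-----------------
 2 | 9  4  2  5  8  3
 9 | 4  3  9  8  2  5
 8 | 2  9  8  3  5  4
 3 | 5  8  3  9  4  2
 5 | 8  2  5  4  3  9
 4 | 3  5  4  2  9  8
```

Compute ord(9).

The identity element is 8 (its row matches the header).
9^1 = 9
9^2 = 9·9 = 3
9^3 = 3·9 = 8
The first power of 9 equal to the identity is 9^3, so ord(9) = 3.

3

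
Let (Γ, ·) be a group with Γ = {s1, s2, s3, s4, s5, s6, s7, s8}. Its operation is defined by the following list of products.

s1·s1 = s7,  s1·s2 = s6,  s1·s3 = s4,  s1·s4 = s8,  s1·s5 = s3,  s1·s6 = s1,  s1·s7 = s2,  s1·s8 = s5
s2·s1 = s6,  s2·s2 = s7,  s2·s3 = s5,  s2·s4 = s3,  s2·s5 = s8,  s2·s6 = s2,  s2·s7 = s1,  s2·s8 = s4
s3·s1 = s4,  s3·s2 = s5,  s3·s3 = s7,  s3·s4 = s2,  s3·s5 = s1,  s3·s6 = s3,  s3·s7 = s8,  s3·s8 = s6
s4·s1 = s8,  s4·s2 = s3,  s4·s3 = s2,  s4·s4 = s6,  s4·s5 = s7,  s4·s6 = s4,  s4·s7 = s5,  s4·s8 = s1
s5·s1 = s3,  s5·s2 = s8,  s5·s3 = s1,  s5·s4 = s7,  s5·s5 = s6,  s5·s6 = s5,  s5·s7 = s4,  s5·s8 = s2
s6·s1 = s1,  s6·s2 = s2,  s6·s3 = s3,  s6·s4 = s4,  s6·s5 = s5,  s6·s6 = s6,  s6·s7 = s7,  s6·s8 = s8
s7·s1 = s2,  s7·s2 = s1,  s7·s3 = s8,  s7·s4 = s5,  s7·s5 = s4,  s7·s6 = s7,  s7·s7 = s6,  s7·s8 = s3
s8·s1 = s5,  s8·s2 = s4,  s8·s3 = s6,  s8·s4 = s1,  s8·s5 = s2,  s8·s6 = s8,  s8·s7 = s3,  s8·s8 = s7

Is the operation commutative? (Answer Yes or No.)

Yes

Check whether the table is symmetric across its main diagonal.
Every entry (row x, col y) equals the entry (row y, col x), so Γ is abelian.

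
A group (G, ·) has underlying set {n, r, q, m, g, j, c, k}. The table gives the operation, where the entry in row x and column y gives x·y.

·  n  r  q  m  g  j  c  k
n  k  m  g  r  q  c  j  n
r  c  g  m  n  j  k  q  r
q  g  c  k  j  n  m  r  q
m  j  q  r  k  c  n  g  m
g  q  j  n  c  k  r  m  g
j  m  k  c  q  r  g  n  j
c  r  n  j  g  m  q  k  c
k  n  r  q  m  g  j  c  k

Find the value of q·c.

r

Read row q, column c: q·c = r.
(Structurally, G here is isomorphic to the dihedral group D_4.)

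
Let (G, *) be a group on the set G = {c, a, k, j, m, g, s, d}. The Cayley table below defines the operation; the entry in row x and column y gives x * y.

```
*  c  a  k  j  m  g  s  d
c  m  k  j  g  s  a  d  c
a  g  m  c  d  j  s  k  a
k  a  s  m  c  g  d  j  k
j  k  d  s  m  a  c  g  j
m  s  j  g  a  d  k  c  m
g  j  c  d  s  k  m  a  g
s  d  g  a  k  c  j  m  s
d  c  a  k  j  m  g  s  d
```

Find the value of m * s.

c

Read row m, column s: m * s = c.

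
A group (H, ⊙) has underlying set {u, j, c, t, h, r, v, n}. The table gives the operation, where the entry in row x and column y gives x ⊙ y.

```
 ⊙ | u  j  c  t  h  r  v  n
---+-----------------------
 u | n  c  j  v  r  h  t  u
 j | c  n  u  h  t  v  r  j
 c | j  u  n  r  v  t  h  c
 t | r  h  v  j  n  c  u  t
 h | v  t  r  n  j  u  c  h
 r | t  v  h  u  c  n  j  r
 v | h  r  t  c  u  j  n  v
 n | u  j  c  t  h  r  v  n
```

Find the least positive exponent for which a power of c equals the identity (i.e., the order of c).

2

The identity element is n (its row matches the header).
c^1 = c
c^2 = c ⊙ c = n
The first power of c equal to the identity is c^2, so ord(c) = 2.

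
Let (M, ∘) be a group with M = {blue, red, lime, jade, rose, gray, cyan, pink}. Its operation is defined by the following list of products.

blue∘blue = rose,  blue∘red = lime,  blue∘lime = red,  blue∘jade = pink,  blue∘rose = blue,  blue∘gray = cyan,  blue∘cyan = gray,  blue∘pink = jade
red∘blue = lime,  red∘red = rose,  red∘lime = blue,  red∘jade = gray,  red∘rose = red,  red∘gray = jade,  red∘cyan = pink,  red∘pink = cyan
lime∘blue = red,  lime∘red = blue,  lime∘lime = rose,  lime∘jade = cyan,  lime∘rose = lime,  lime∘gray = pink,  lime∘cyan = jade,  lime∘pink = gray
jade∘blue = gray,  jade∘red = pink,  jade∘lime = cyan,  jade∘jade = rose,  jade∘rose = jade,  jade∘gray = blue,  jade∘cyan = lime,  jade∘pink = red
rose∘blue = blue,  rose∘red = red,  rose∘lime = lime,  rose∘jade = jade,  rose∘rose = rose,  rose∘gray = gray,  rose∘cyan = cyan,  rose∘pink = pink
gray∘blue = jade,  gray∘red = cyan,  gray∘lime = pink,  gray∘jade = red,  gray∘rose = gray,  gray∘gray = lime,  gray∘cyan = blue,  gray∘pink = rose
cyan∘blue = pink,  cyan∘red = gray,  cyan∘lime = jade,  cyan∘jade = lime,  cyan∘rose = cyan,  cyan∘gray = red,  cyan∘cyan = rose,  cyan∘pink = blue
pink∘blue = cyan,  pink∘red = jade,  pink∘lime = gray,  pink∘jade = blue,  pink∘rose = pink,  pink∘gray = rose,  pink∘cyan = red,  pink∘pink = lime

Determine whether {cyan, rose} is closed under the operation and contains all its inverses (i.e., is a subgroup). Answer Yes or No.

Yes

{cyan, rose} contains the identity rose.
Checking products: every product of two elements of {cyan, rose} (read from the table) lies in {cyan, rose}, so the set is closed.
In a finite group, a nonempty closed subset is a subgroup. So {cyan, rose} ≤ M.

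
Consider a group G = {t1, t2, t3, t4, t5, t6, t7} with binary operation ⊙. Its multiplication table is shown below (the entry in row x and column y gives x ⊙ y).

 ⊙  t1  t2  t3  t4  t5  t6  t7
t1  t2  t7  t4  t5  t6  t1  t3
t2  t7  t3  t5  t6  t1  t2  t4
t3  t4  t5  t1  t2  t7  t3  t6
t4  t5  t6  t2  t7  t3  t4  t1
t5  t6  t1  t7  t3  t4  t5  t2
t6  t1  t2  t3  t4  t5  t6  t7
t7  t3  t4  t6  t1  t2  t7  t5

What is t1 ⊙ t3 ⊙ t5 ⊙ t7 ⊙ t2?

t2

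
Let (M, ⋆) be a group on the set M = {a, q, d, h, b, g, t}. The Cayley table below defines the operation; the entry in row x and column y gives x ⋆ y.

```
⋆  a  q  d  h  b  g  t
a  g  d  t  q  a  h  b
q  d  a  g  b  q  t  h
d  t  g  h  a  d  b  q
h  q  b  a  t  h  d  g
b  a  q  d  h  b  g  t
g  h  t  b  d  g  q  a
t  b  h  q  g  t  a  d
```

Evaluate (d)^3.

a

d^1 = d
d^2 = d ⋆ d = h
d^3 = h ⋆ d = a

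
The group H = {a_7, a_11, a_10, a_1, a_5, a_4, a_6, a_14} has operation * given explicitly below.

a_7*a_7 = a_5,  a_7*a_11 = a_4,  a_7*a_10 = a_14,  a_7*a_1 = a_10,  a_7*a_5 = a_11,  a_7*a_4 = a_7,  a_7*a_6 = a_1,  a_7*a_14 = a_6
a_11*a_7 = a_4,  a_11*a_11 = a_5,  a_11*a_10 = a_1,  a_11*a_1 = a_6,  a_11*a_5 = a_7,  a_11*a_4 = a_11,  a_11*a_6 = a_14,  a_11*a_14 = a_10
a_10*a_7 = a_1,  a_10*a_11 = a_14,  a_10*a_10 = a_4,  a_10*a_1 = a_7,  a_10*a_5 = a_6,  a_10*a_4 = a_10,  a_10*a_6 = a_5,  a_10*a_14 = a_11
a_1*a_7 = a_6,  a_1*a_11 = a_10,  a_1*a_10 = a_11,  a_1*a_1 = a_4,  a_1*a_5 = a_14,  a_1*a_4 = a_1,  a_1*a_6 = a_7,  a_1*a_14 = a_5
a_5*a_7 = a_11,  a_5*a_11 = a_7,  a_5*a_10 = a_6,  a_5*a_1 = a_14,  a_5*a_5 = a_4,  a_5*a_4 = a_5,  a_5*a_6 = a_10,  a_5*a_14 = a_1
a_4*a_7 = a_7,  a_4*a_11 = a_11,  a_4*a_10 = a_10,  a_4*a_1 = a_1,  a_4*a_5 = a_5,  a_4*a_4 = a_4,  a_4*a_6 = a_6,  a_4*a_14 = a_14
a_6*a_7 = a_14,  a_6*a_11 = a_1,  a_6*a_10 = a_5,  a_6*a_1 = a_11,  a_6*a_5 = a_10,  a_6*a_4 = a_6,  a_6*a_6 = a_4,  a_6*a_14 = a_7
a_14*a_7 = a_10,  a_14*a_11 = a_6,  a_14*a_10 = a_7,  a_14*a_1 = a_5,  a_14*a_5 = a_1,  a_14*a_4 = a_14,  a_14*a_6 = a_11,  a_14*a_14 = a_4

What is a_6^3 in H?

a_6^1 = a_6
a_6^2 = a_6*a_6 = a_4
a_6^3 = a_4*a_6 = a_6

a_6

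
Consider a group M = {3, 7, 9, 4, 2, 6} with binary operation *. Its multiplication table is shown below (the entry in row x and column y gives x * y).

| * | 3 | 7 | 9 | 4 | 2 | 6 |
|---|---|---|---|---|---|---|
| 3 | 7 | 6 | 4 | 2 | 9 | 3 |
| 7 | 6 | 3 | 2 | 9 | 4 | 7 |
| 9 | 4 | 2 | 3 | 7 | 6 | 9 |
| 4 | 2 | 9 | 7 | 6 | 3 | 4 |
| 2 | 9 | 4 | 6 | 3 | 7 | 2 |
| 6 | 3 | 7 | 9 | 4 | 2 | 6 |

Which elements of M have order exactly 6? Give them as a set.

{2, 9}

Identity is 6. Compute the order of each non-identity element by repeated multiplication:
  3: 3 → 7 → 6  (order 3)
  7: 7 → 3 → 6  (order 3)
  9: 9 → 3 → 4 → 7 → 2 → 6  (order 6)
  4: 4 → 6  (order 2)
  2: 2 → 7 → 4 → 3 → 9 → 6  (order 6)
Elements of order 6: {2, 9}.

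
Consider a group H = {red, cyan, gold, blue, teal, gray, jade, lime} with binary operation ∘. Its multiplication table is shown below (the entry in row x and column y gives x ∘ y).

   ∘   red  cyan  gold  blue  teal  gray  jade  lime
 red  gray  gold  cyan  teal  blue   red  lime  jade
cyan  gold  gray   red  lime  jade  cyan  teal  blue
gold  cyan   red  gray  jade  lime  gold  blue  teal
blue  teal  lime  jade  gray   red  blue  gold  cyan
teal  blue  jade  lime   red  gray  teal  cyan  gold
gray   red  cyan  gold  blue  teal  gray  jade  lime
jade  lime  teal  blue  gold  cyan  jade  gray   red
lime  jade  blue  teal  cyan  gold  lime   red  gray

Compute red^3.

red^1 = red
red^2 = red ∘ red = gray
red^3 = gray ∘ red = red

red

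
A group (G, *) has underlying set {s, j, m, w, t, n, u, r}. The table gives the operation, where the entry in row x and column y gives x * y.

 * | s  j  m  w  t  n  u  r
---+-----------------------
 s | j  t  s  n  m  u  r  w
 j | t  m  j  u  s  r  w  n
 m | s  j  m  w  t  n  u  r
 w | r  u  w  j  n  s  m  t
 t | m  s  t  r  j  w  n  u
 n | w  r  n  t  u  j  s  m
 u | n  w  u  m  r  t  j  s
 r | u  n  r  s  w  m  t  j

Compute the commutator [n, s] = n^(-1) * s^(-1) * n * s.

j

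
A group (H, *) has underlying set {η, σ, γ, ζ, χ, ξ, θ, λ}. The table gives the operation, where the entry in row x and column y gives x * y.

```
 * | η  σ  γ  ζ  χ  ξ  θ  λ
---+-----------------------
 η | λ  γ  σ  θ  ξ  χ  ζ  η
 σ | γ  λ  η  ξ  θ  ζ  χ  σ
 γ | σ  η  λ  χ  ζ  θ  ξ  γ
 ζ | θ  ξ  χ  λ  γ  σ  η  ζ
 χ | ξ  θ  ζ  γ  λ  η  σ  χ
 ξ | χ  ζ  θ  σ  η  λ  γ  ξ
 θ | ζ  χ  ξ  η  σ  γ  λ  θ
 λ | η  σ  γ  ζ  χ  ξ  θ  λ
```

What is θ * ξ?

γ

Read row θ, column ξ: θ * ξ = γ.
(Structurally, H here is isomorphic to the elementary abelian group (Z_2)^3.)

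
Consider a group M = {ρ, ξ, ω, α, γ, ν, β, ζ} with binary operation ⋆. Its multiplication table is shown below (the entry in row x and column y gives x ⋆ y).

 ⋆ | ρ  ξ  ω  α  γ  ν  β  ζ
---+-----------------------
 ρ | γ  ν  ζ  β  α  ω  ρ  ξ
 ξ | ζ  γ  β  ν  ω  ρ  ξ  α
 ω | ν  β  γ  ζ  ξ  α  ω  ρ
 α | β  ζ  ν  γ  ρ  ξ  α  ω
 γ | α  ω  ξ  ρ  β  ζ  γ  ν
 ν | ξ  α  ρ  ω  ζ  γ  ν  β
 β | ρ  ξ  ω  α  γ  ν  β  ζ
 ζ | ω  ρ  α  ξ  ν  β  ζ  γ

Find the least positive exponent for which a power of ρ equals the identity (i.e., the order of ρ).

The identity element is β (its row matches the header).
ρ^1 = ρ
ρ^2 = ρ ⋆ ρ = γ
ρ^3 = γ ⋆ ρ = α
ρ^4 = α ⋆ ρ = β
The first power of ρ equal to the identity is ρ^4, so ord(ρ) = 4.

4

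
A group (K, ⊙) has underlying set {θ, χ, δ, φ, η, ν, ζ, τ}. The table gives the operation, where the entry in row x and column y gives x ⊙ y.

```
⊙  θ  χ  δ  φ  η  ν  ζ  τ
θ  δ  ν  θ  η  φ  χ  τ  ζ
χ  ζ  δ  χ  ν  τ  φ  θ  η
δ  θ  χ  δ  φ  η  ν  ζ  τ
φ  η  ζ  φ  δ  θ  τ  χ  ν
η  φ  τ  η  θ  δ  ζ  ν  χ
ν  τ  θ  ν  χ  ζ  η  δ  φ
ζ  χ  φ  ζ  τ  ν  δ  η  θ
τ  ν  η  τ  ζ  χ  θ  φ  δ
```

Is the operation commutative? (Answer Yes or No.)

ν ⊙ τ = φ but τ ⊙ ν = θ.
Since ν and τ do not commute, K is not abelian.

No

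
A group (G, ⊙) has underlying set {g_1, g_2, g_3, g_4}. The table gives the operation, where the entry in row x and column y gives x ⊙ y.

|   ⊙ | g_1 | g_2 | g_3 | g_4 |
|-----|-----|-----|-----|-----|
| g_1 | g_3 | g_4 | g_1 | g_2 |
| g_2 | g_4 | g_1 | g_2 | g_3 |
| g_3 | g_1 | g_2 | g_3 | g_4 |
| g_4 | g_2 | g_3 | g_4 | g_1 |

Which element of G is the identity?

g_3

The identity e satisfies e ⊙ x = x for all x, so its row in the table reproduces the column headers.
Row g_3 reads: g_1, g_2, g_3, g_4 — exactly the header order. So g_3 is the identity.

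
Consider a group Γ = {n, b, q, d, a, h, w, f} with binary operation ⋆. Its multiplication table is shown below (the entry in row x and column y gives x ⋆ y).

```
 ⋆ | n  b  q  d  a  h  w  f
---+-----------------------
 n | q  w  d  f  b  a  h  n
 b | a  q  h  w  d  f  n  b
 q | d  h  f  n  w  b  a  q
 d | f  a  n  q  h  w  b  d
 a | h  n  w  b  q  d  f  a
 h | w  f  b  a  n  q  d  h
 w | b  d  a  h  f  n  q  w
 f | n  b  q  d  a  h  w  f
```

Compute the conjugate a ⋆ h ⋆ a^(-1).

b

The identity is f. In row a, the entry f sits in column w, so a^(-1) = w.
a ⋆ h = d
d ⋆ w = b
(Structurally, Γ here is isomorphic to the quaternion group Q_8.)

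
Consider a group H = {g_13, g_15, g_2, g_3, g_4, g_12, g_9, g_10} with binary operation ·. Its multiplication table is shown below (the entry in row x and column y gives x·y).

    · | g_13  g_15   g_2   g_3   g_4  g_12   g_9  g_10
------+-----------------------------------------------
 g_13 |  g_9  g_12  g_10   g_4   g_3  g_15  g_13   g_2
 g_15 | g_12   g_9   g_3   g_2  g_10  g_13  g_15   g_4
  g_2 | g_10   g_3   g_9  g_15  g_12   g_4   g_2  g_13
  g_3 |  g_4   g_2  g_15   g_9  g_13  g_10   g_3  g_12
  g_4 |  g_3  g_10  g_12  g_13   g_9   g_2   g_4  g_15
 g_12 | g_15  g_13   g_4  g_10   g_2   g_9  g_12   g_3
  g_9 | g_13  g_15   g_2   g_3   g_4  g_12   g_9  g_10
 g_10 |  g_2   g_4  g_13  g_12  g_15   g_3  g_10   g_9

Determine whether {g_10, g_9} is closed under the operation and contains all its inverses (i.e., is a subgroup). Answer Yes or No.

Yes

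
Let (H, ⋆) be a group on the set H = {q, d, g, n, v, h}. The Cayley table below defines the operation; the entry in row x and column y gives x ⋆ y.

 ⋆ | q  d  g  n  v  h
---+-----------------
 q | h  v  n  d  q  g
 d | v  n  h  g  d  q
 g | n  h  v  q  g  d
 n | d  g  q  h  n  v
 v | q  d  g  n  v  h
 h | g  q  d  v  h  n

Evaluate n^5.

n^1 = n
n^2 = n ⋆ n = h
n^3 = h ⋆ n = v
n^4 = v ⋆ n = n
n^5 = n ⋆ n = h

h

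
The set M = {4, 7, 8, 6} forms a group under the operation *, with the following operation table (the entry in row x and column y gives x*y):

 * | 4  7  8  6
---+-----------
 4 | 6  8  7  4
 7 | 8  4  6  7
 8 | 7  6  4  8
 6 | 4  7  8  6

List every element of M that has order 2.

{4}

Identity is 6. Compute the order of each non-identity element by repeated multiplication:
  4: 4 → 6  (order 2)
  7: 7 → 4 → 8 → 6  (order 4)
  8: 8 → 4 → 7 → 6  (order 4)
Elements of order 2: {4}.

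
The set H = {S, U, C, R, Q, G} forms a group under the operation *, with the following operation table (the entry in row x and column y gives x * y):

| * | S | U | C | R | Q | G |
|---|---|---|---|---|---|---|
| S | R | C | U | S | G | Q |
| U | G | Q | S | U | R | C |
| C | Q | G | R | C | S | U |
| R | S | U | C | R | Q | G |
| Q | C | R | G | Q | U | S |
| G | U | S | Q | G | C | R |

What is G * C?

Q

Read row G, column C: G * C = Q.
(Structurally, H here is isomorphic to the symmetric group S_3.)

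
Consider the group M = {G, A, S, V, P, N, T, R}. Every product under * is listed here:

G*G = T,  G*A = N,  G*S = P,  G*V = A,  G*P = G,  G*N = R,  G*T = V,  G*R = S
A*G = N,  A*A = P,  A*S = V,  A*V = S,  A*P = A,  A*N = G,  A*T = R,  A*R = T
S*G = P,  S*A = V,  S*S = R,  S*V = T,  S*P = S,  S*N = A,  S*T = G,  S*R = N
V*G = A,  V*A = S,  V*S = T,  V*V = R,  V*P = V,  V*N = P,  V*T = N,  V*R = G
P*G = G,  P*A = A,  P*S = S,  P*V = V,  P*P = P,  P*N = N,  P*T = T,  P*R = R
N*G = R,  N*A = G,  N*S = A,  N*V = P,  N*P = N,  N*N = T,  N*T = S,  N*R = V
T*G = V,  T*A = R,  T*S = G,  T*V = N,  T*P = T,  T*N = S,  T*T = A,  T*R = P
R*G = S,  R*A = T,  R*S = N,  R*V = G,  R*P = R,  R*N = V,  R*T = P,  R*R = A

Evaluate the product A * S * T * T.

S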